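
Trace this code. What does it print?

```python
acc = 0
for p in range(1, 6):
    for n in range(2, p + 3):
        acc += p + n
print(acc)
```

p=1,n=2: acc = 0+3 = 3
p=1,n=3: acc = 3+4 = 7
p=2,n=2: acc = 7+4 = 11
p=2,n=3: acc = 11+5 = 16
p=2,n=4: acc = 16+6 = 22
p=3,n=2: acc = 22+5 = 27
p=3,n=3: acc = 27+6 = 33
p=3,n=4: acc = 33+7 = 40
p=3,n=5: acc = 40+8 = 48
p=4,n=2: acc = 48+6 = 54
p=4,n=3: acc = 54+7 = 61
p=4,n=4: acc = 61+8 = 69
p=4,n=5: acc = 69+9 = 78
p=4,n=6: acc = 78+10 = 88
p=5,n=2: acc = 88+7 = 95
p=5,n=3: acc = 95+8 = 103
p=5,n=4: acc = 103+9 = 112
p=5,n=5: acc = 112+10 = 122
p=5,n=6: acc = 122+11 = 133
p=5,n=7: acc = 133+12 = 145

145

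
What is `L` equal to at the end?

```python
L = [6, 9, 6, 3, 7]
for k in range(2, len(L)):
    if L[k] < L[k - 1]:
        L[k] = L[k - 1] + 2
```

[6, 9, 11, 13, 15]

k=2: 6<9, L[2] = 9+2 = 11 → [6, 9, 11, 3, 7]
k=3: 3<11, L[3] = 11+2 = 13 → [6, 9, 11, 13, 7]
k=4: 7<13, L[4] = 13+2 = 15 → [6, 9, 11, 13, 15]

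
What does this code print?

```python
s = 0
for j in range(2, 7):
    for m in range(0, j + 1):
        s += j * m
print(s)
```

265

j=2,m=0: s = 0+0 = 0
j=2,m=1: s = 0+2 = 2
j=2,m=2: s = 2+4 = 6
j=3,m=0: s = 6+0 = 6
j=3,m=1: s = 6+3 = 9
j=3,m=2: s = 9+6 = 15
j=3,m=3: s = 15+9 = 24
j=4,m=0: s = 24+0 = 24
j=4,m=1: s = 24+4 = 28
j=4,m=2: s = 28+8 = 36
j=4,m=3: s = 36+12 = 48
j=4,m=4: s = 48+16 = 64
j=5,m=0: s = 64+0 = 64
j=5,m=1: s = 64+5 = 69
j=5,m=2: s = 69+10 = 79
j=5,m=3: s = 79+15 = 94
j=5,m=4: s = 94+20 = 114
j=5,m=5: s = 114+25 = 139
j=6,m=0: s = 139+0 = 139
j=6,m=1: s = 139+6 = 145
j=6,m=2: s = 145+12 = 157
j=6,m=3: s = 157+18 = 175
j=6,m=4: s = 175+24 = 199
j=6,m=5: s = 199+30 = 229
j=6,m=6: s = 229+36 = 265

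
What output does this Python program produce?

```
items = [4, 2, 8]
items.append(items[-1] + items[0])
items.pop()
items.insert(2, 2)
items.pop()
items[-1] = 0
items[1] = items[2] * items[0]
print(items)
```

[4, 0, 0]

append items[-1]+items[0] = 8+4 = 12 → [4, 2, 8, 12]
pop() removes 12 → [4, 2, 8]
insert 2 at 2 → [4, 2, 2, 8]
pop() removes 8 → [4, 2, 2]
items[-1] = 0 → [4, 2, 0]
items[1] = items[2]*items[0] = 0*4 = 0 → [4, 0, 0]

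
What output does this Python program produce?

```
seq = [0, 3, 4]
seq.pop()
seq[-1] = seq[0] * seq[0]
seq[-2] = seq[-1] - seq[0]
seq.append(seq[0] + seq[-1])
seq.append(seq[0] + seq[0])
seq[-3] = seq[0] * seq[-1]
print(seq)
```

[0, 0, 0, 0]

pop() removes 4 → [0, 3]
seq[-1] = seq[0]*seq[0] = 0*0 = 0 → [0, 0]
seq[-2] = seq[-1]-seq[0] = 0-0 = 0 → [0, 0]
append seq[0]+seq[-1] = 0+0 = 0 → [0, 0, 0]
append seq[0]+seq[0] = 0+0 = 0 → [0, 0, 0, 0]
seq[-3] = seq[0]*seq[-1] = 0*0 = 0 → [0, 0, 0, 0]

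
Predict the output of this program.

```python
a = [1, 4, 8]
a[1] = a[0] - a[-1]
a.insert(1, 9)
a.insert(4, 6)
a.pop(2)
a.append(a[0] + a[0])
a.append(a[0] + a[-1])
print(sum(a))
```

a[1] = a[0]-a[-1] = 1-8 = -7 → [1, -7, 8]
insert 9 at 1 → [1, 9, -7, 8]
insert 6 at 4 → [1, 9, -7, 8, 6]
pop(2) removes -7 → [1, 9, 8, 6]
append a[0]+a[0] = 1+1 = 2 → [1, 9, 8, 6, 2]
append a[0]+a[-1] = 1+2 = 3 → [1, 9, 8, 6, 2, 3]
sum = 29

29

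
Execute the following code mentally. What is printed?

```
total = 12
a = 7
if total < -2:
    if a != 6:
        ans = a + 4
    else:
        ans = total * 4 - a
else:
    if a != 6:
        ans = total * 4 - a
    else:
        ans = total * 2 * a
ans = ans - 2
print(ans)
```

total=12, a=7
total < -2 is False; a != 6 is True
→ ans = total * 4 - a = 41
ans = 41-2 = 39

39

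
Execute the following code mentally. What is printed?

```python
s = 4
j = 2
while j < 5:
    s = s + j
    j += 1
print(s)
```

j=2: s = 4+2 = 6
j=3: s = 6+3 = 9
j=4: s = 9+4 = 13

13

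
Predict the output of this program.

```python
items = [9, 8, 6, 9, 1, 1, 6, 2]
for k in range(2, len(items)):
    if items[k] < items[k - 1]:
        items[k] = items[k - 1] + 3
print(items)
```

k=2: 6<8, items[2] = 8+3 = 11 → [9, 8, 11, 9, 1, 1, 6, 2]
k=3: 9<11, items[3] = 11+3 = 14 → [9, 8, 11, 14, 1, 1, 6, 2]
k=4: 1<14, items[4] = 14+3 = 17 → [9, 8, 11, 14, 17, 1, 6, 2]
k=5: 1<17, items[5] = 17+3 = 20 → [9, 8, 11, 14, 17, 20, 6, 2]
k=6: 6<20, items[6] = 20+3 = 23 → [9, 8, 11, 14, 17, 20, 23, 2]
k=7: 2<23, items[7] = 23+3 = 26 → [9, 8, 11, 14, 17, 20, 23, 26]

[9, 8, 11, 14, 17, 20, 23, 26]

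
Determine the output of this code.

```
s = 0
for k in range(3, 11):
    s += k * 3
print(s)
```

k=3: s = 0+3*3 = 9
k=4: s = 9+4*3 = 21
k=5: s = 21+5*3 = 36
k=6: s = 36+6*3 = 54
k=7: s = 54+7*3 = 75
k=8: s = 75+8*3 = 99
k=9: s = 99+9*3 = 126
k=10: s = 126+10*3 = 156

156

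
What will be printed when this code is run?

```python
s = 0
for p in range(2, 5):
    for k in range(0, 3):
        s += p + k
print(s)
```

p=2,k=0: s = 0+2 = 2
p=2,k=1: s = 2+3 = 5
p=2,k=2: s = 5+4 = 9
p=3,k=0: s = 9+3 = 12
p=3,k=1: s = 12+4 = 16
p=3,k=2: s = 16+5 = 21
p=4,k=0: s = 21+4 = 25
p=4,k=1: s = 25+5 = 30
p=4,k=2: s = 30+6 = 36

36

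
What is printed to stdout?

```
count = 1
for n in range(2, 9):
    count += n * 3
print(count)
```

106

n=2: count = 1+2*3 = 7
n=3: count = 7+3*3 = 16
n=4: count = 16+4*3 = 28
n=5: count = 28+5*3 = 43
n=6: count = 43+6*3 = 61
n=7: count = 61+7*3 = 82
n=8: count = 82+8*3 = 106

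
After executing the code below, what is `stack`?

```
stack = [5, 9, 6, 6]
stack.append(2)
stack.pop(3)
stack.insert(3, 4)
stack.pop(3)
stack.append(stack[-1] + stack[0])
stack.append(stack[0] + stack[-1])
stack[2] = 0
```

[5, 9, 0, 2, 7, 12]

append 2 → [5, 9, 6, 6, 2]
pop(3) removes 6 → [5, 9, 6, 2]
insert 4 at 3 → [5, 9, 6, 4, 2]
pop(3) removes 4 → [5, 9, 6, 2]
append stack[-1]+stack[0] = 2+5 = 7 → [5, 9, 6, 2, 7]
append stack[0]+stack[-1] = 5+7 = 12 → [5, 9, 6, 2, 7, 12]
stack[2] = 0 → [5, 9, 0, 2, 7, 12]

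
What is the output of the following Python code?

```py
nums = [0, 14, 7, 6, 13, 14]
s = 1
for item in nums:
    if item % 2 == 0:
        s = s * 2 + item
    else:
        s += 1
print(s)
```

104

item=0: even, s = 1*2+0 = 2
item=14: even, s = 2*2+14 = 18
item=7: not even, s = 18+1 = 19
item=6: even, s = 19*2+6 = 44
item=13: not even, s = 44+1 = 45
item=14: even, s = 45*2+14 = 104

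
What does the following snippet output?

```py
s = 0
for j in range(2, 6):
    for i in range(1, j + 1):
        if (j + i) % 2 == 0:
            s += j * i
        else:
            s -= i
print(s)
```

72

j=2,i=1: odd sum, s = 0-1 = -1
j=2,i=2: even sum, s = (-1)+4 = 3
j=3,i=1: even sum, s = 3+3 = 6
j=3,i=2: odd sum, s = 6-2 = 4
j=3,i=3: even sum, s = 4+9 = 13
j=4,i=1: odd sum, s = 13-1 = 12
j=4,i=2: even sum, s = 12+8 = 20
j=4,i=3: odd sum, s = 20-3 = 17
j=4,i=4: even sum, s = 17+16 = 33
j=5,i=1: even sum, s = 33+5 = 38
j=5,i=2: odd sum, s = 38-2 = 36
j=5,i=3: even sum, s = 36+15 = 51
j=5,i=4: odd sum, s = 51-4 = 47
j=5,i=5: even sum, s = 47+25 = 72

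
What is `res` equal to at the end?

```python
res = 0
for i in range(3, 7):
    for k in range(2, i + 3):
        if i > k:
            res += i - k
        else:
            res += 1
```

i=3,k=2: 3>2, res = 0+1 = 1
i=3,k=3: not 3>3, res = 1+1 = 2
i=3,k=4: not 3>4, res = 2+1 = 3
i=3,k=5: not 3>5, res = 3+1 = 4
i=4,k=2: 4>2, res = 4+2 = 6
i=4,k=3: 4>3, res = 6+1 = 7
i=4,k=4: not 4>4, res = 7+1 = 8
i=4,k=5: not 4>5, res = 8+1 = 9
i=4,k=6: not 4>6, res = 9+1 = 10
i=5,k=2: 5>2, res = 10+3 = 13
i=5,k=3: 5>3, res = 13+2 = 15
i=5,k=4: 5>4, res = 15+1 = 16
i=5,k=5: not 5>5, res = 16+1 = 17
i=5,k=6: not 5>6, res = 17+1 = 18
i=5,k=7: not 5>7, res = 18+1 = 19
i=6,k=2: 6>2, res = 19+4 = 23
i=6,k=3: 6>3, res = 23+3 = 26
i=6,k=4: 6>4, res = 26+2 = 28
i=6,k=5: 6>5, res = 28+1 = 29
i=6,k=6: not 6>6, res = 29+1 = 30
i=6,k=7: not 6>7, res = 30+1 = 31
i=6,k=8: not 6>8, res = 31+1 = 32

32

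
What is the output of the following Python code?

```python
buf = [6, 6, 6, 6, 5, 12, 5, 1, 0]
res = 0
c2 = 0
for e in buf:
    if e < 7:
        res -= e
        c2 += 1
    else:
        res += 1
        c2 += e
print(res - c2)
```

e=6: <7, res = 0-6 = -6; c2=1
e=6: <7, res = (-6)-6 = -12; c2=2
e=6: <7, res = (-12)-6 = -18; c2=3
e=6: <7, res = (-18)-6 = -24; c2=4
e=5: <7, res = (-24)-5 = -29; c2=5
e=12: not <7, res = (-29)+1 = -28; c2=17
e=5: <7, res = (-28)-5 = -33; c2=18
e=1: <7, res = (-33)-1 = -34; c2=19
e=0: <7, res = (-34)-0 = -34; c2=20
res-c2 = (-34)-20 = -54

-54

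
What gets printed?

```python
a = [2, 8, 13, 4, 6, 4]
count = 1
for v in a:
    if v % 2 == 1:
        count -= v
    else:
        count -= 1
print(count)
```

-17

v=2: not odd, count = 1-1 = 0
v=8: not odd, count = 0-1 = -1
v=13: odd, count = (-1)-13 = -14
v=4: not odd, count = (-14)-1 = -15
v=6: not odd, count = (-15)-1 = -16
v=4: not odd, count = (-16)-1 = -17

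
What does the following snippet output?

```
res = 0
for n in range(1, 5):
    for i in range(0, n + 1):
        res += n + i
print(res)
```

n=1,i=0: res = 0+1 = 1
n=1,i=1: res = 1+2 = 3
n=2,i=0: res = 3+2 = 5
n=2,i=1: res = 5+3 = 8
n=2,i=2: res = 8+4 = 12
n=3,i=0: res = 12+3 = 15
n=3,i=1: res = 15+4 = 19
n=3,i=2: res = 19+5 = 24
n=3,i=3: res = 24+6 = 30
n=4,i=0: res = 30+4 = 34
n=4,i=1: res = 34+5 = 39
n=4,i=2: res = 39+6 = 45
n=4,i=3: res = 45+7 = 52
n=4,i=4: res = 52+8 = 60

60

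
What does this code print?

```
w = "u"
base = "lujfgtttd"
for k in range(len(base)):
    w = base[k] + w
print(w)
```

k=0: prepend 'l' → 'lu'
k=1: prepend 'u' → 'ulu'
k=2: prepend 'j' → 'julu'
k=3: prepend 'f' → 'fjulu'
k=4: prepend 'g' → 'gfjulu'
k=5: prepend 't' → 'tgfjulu'
k=6: prepend 't' → 'ttgfjulu'
k=7: prepend 't' → 'tttgfjulu'
k=8: prepend 'd' → 'dtttgfjulu'

dtttgfjulu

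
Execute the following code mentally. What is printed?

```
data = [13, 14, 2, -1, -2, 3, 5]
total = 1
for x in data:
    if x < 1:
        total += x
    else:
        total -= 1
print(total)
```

x=13: not <1, total = 1-1 = 0
x=14: not <1, total = 0-1 = -1
x=2: not <1, total = (-1)-1 = -2
x=-1: <1, total = (-2)+(-1) = -3
x=-2: <1, total = (-3)+(-2) = -5
x=3: not <1, total = (-5)-1 = -6
x=5: not <1, total = (-6)-1 = -7

-7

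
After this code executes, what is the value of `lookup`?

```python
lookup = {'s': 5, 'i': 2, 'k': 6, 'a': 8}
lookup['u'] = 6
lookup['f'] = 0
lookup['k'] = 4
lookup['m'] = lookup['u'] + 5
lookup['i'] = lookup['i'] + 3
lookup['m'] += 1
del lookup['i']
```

{'s': 5, 'k': 4, 'a': 8, 'u': 6, 'f': 0, 'm': 12}

lookup['u'] = 6 → {'s': 5, 'i': 2, 'k': 6, 'a': 8, 'u': 6}
lookup['f'] = 0 → {'s': 5, 'i': 2, 'k': 6, 'a': 8, 'u': 6, 'f': 0}
lookup['k'] = 4 → {'s': 5, 'i': 2, 'k': 4, 'a': 8, 'u': 6, 'f': 0}
lookup['m'] = lookup['u']+5 = 11 → {'s': 5, 'i': 2, 'k': 4, 'a': 8, 'u': 6, 'f': 0, 'm': 11}
lookup['i'] = lookup['i']+3 = 5 → {'s': 5, 'i': 5, 'k': 4, 'a': 8, 'u': 6, 'f': 0, 'm': 11}
lookup['m'] = 11+1 = 12 → {'s': 5, 'i': 5, 'k': 4, 'a': 8, 'u': 6, 'f': 0, 'm': 12}
del 'i' → {'s': 5, 'k': 4, 'a': 8, 'u': 6, 'f': 0, 'm': 12}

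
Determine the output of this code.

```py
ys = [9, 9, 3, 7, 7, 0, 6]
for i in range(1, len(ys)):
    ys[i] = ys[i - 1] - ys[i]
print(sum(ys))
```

-61

i=1: ys[1] = 9-9 = 0 → [9, 0, 3, 7, 7, 0, 6]
i=2: ys[2] = 0-3 = -3 → [9, 0, -3, 7, 7, 0, 6]
i=3: ys[3] = (-3)-7 = -10 → [9, 0, -3, -10, 7, 0, 6]
i=4: ys[4] = (-10)-7 = -17 → [9, 0, -3, -10, -17, 0, 6]
i=5: ys[5] = (-17)-0 = -17 → [9, 0, -3, -10, -17, -17, 6]
i=6: ys[6] = (-17)-6 = -23 → [9, 0, -3, -10, -17, -17, -23]
sum = -61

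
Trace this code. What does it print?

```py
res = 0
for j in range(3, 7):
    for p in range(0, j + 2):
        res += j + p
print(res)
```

j=3,p=0: res = 0+3 = 3
j=3,p=1: res = 3+4 = 7
j=3,p=2: res = 7+5 = 12
j=3,p=3: res = 12+6 = 18
j=3,p=4: res = 18+7 = 25
j=4,p=0: res = 25+4 = 29
j=4,p=1: res = 29+5 = 34
j=4,p=2: res = 34+6 = 40
j=4,p=3: res = 40+7 = 47
j=4,p=4: res = 47+8 = 55
j=4,p=5: res = 55+9 = 64
j=5,p=0: res = 64+5 = 69
j=5,p=1: res = 69+6 = 75
j=5,p=2: res = 75+7 = 82
j=5,p=3: res = 82+8 = 90
j=5,p=4: res = 90+9 = 99
j=5,p=5: res = 99+10 = 109
j=5,p=6: res = 109+11 = 120
j=6,p=0: res = 120+6 = 126
j=6,p=1: res = 126+7 = 133
j=6,p=2: res = 133+8 = 141
j=6,p=3: res = 141+9 = 150
j=6,p=4: res = 150+10 = 160
j=6,p=5: res = 160+11 = 171
j=6,p=6: res = 171+12 = 183
j=6,p=7: res = 183+13 = 196

196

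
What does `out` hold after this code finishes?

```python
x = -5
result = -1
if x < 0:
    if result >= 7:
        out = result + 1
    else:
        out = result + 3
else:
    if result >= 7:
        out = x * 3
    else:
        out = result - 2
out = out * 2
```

4

x=-5, result=-1
x < 0 is True; result >= 7 is False
→ out = result + 3 = 2
out = 2*2 = 4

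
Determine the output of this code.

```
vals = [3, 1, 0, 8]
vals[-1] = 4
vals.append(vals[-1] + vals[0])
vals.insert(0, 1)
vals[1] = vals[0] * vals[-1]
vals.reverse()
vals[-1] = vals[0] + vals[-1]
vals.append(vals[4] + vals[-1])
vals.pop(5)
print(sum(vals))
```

34

vals[-1] = 4 → [3, 1, 0, 4]
append vals[-1]+vals[0] = 4+3 = 7 → [3, 1, 0, 4, 7]
insert 1 at 0 → [1, 3, 1, 0, 4, 7]
vals[1] = vals[0]*vals[-1] = 1*7 = 7 → [1, 7, 1, 0, 4, 7]
reverse → [7, 4, 0, 1, 7, 1]
vals[-1] = vals[0]+vals[-1] = 7+1 = 8 → [7, 4, 0, 1, 7, 8]
append vals[4]+vals[-1] = 7+8 = 15 → [7, 4, 0, 1, 7, 8, 15]
pop(5) removes 8 → [7, 4, 0, 1, 7, 15]
sum = 34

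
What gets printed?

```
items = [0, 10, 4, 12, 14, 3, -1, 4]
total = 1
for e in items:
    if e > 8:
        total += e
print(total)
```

37

e=0: not >8
e=10: >8, total = 1+10 = 11
e=4: not >8
e=12: >8, total = 11+12 = 23
e=14: >8, total = 23+14 = 37
e=3: not >8
e=-1: not >8
e=4: not >8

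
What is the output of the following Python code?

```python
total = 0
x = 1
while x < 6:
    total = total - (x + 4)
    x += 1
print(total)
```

-35

x=1: total = 0-5 = -5
x=2: total = (-5)-6 = -11
x=3: total = (-11)-7 = -18
x=4: total = (-18)-8 = -26
x=5: total = (-26)-9 = -35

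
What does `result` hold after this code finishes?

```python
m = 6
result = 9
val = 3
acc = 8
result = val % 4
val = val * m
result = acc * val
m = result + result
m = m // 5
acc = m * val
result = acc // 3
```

result = 3%4 = 3
val = 3*6 = 18
result = 8*18 = 144
m = 144+144 = 288
m = 288//5 = 57
acc = 57*18 = 1026
result = 1026//3 = 342

342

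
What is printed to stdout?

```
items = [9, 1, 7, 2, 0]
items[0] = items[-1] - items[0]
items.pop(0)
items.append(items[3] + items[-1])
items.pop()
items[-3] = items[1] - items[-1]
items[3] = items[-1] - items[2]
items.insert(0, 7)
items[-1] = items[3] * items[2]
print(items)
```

items[0] = items[-1]-items[0] = 0-9 = -9 → [-9, 1, 7, 2, 0]
pop(0) removes -9 → [1, 7, 2, 0]
append items[3]+items[-1] = 0+0 = 0 → [1, 7, 2, 0, 0]
pop() removes 0 → [1, 7, 2, 0]
items[-3] = items[1]-items[-1] = 7-0 = 7 → [1, 7, 2, 0]
items[3] = items[-1]-items[2] = 0-2 = -2 → [1, 7, 2, -2]
insert 7 at 0 → [7, 1, 7, 2, -2]
items[-1] = items[3]*items[2] = 2*7 = 14 → [7, 1, 7, 2, 14]

[7, 1, 7, 2, 14]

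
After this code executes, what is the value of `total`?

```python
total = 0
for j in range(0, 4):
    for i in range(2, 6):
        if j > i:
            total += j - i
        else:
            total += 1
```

j=0,i=2: not 0>2, total = 0+1 = 1
j=0,i=3: not 0>3, total = 1+1 = 2
j=0,i=4: not 0>4, total = 2+1 = 3
j=0,i=5: not 0>5, total = 3+1 = 4
j=1,i=2: not 1>2, total = 4+1 = 5
j=1,i=3: not 1>3, total = 5+1 = 6
j=1,i=4: not 1>4, total = 6+1 = 7
j=1,i=5: not 1>5, total = 7+1 = 8
j=2,i=2: not 2>2, total = 8+1 = 9
j=2,i=3: not 2>3, total = 9+1 = 10
j=2,i=4: not 2>4, total = 10+1 = 11
j=2,i=5: not 2>5, total = 11+1 = 12
j=3,i=2: 3>2, total = 12+1 = 13
j=3,i=3: not 3>3, total = 13+1 = 14
j=3,i=4: not 3>4, total = 14+1 = 15
j=3,i=5: not 3>5, total = 15+1 = 16

16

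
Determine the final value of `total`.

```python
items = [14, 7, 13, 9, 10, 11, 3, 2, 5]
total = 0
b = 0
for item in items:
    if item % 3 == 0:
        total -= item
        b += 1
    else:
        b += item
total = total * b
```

-768

item=14: not %3==0; b=14
item=7: not %3==0; b=21
item=13: not %3==0; b=34
item=9: %3==0, total = 0-9 = -9; b=35
item=10: not %3==0; b=45
item=11: not %3==0; b=56
item=3: %3==0, total = (-9)-3 = -12; b=57
item=2: not %3==0; b=59
item=5: not %3==0; b=64
total*b = (-12)*64 = -768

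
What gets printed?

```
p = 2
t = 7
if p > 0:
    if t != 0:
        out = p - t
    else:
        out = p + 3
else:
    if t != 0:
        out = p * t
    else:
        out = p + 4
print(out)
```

-5

p=2, t=7
p > 0 is True; t != 0 is True
→ out = p - t = -5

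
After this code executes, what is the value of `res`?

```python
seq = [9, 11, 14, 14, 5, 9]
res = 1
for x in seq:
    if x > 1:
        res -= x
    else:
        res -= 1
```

x=9: >1, res = 1-9 = -8
x=11: >1, res = (-8)-11 = -19
x=14: >1, res = (-19)-14 = -33
x=14: >1, res = (-33)-14 = -47
x=5: >1, res = (-47)-5 = -52
x=9: >1, res = (-52)-9 = -61

-61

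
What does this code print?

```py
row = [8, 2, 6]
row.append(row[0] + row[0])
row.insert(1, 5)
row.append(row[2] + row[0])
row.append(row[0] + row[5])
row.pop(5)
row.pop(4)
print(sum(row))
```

39

append row[0]+row[0] = 8+8 = 16 → [8, 2, 6, 16]
insert 5 at 1 → [8, 5, 2, 6, 16]
append row[2]+row[0] = 2+8 = 10 → [8, 5, 2, 6, 16, 10]
append row[0]+row[5] = 8+10 = 18 → [8, 5, 2, 6, 16, 10, 18]
pop(5) removes 10 → [8, 5, 2, 6, 16, 18]
pop(4) removes 16 → [8, 5, 2, 6, 18]
sum = 39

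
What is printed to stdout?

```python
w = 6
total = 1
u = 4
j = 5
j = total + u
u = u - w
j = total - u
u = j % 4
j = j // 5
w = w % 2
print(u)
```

3

j = 1+4 = 5
u = 4-6 = -2
j = 1-(-2) = 3
u = 3%4 = 3
j = 3//5 = 0
w = 6%2 = 0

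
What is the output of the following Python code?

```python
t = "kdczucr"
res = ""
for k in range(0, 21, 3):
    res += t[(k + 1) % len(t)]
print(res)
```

dukzrcc

k=0: add t[1]='d' → 'd'
k=3: add t[4]='u' → 'du'
k=6: add t[0]='k' → 'duk'
k=9: add t[3]='z' → 'dukz'
k=12: add t[6]='r' → 'dukzr'
k=15: add t[2]='c' → 'dukzrc'
k=18: add t[5]='c' → 'dukzrcc'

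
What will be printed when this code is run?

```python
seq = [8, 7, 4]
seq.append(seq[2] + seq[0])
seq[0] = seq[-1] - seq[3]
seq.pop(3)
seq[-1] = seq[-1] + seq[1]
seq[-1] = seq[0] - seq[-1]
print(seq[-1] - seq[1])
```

append seq[2]+seq[0] = 4+8 = 12 → [8, 7, 4, 12]
seq[0] = seq[-1]-seq[3] = 12-12 = 0 → [0, 7, 4, 12]
pop(3) removes 12 → [0, 7, 4]
seq[-1] = seq[-1]+seq[1] = 4+7 = 11 → [0, 7, 11]
seq[-1] = seq[0]-seq[-1] = 0-11 = -11 → [0, 7, -11]
seq[-1]-seq[1] = (-11)-7 = -18

-18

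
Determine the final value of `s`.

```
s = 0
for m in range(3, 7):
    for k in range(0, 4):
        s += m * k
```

108

m=3,k=0: s = 0+0 = 0
m=3,k=1: s = 0+3 = 3
m=3,k=2: s = 3+6 = 9
m=3,k=3: s = 9+9 = 18
m=4,k=0: s = 18+0 = 18
m=4,k=1: s = 18+4 = 22
m=4,k=2: s = 22+8 = 30
m=4,k=3: s = 30+12 = 42
m=5,k=0: s = 42+0 = 42
m=5,k=1: s = 42+5 = 47
m=5,k=2: s = 47+10 = 57
m=5,k=3: s = 57+15 = 72
m=6,k=0: s = 72+0 = 72
m=6,k=1: s = 72+6 = 78
m=6,k=2: s = 78+12 = 90
m=6,k=3: s = 90+18 = 108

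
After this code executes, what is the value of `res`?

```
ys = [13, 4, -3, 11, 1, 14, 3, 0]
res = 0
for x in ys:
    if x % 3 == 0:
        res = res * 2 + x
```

-6

x=13: not %3==0
x=4: not %3==0
x=-3: %3==0, res = 0*2+(-3) = -3
x=11: not %3==0
x=1: not %3==0
x=14: not %3==0
x=3: %3==0, res = (-3)*2+3 = -3
x=0: %3==0, res = (-3)*2+0 = -6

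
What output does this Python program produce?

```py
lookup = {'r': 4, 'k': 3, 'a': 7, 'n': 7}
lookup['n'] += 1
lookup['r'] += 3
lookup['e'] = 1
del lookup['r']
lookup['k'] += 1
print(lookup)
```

{'k': 4, 'a': 7, 'n': 8, 'e': 1}

lookup['n'] = 7+1 = 8 → {'r': 4, 'k': 3, 'a': 7, 'n': 8}
lookup['r'] = 4+3 = 7 → {'r': 7, 'k': 3, 'a': 7, 'n': 8}
lookup['e'] = 1 → {'r': 7, 'k': 3, 'a': 7, 'n': 8, 'e': 1}
del 'r' → {'k': 3, 'a': 7, 'n': 8, 'e': 1}
lookup['k'] = 3+1 = 4 → {'k': 4, 'a': 7, 'n': 8, 'e': 1}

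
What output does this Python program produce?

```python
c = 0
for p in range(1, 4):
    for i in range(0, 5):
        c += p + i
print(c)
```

p=1,i=0: c = 0+1 = 1
p=1,i=1: c = 1+2 = 3
p=1,i=2: c = 3+3 = 6
p=1,i=3: c = 6+4 = 10
p=1,i=4: c = 10+5 = 15
p=2,i=0: c = 15+2 = 17
p=2,i=1: c = 17+3 = 20
p=2,i=2: c = 20+4 = 24
p=2,i=3: c = 24+5 = 29
p=2,i=4: c = 29+6 = 35
p=3,i=0: c = 35+3 = 38
p=3,i=1: c = 38+4 = 42
p=3,i=2: c = 42+5 = 47
p=3,i=3: c = 47+6 = 53
p=3,i=4: c = 53+7 = 60

60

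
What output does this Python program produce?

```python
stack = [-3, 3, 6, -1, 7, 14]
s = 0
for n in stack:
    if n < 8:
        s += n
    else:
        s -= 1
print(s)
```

n=-3: <8, s = 0+(-3) = -3
n=3: <8, s = (-3)+3 = 0
n=6: <8, s = 0+6 = 6
n=-1: <8, s = 6+(-1) = 5
n=7: <8, s = 5+7 = 12
n=14: not <8, s = 12-1 = 11

11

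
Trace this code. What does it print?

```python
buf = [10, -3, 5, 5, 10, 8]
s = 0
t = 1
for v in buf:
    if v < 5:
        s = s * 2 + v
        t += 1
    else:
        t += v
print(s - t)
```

v=10: not <5; t=11
v=-3: <5, s = 0*2+(-3) = -3; t=12
v=5: not <5; t=17
v=5: not <5; t=22
v=10: not <5; t=32
v=8: not <5; t=40
s-t = (-3)-40 = -43

-43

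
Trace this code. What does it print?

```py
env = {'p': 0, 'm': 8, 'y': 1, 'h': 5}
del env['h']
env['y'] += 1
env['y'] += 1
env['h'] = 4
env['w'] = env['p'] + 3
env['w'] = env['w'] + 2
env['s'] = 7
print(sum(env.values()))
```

27

del 'h' → {'p': 0, 'm': 8, 'y': 1}
env['y'] = 1+1 = 2 → {'p': 0, 'm': 8, 'y': 2}
env['y'] = 2+1 = 3 → {'p': 0, 'm': 8, 'y': 3}
env['h'] = 4 → {'p': 0, 'm': 8, 'y': 3, 'h': 4}
env['w'] = env['p']+3 = 3 → {'p': 0, 'm': 8, 'y': 3, 'h': 4, 'w': 3}
env['w'] = env['w']+2 = 5 → {'p': 0, 'm': 8, 'y': 3, 'h': 4, 'w': 5}
env['s'] = 7 → {'p': 0, 'm': 8, 'y': 3, 'h': 4, 'w': 5, 's': 7}
sum of values = 27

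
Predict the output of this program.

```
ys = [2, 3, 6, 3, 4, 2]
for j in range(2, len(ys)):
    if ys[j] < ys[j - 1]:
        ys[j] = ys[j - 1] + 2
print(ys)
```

[2, 3, 6, 8, 10, 12]

j=2: 6>=3, unchanged → [2, 3, 6, 3, 4, 2]
j=3: 3<6, ys[3] = 6+2 = 8 → [2, 3, 6, 8, 4, 2]
j=4: 4<8, ys[4] = 8+2 = 10 → [2, 3, 6, 8, 10, 2]
j=5: 2<10, ys[5] = 10+2 = 12 → [2, 3, 6, 8, 10, 12]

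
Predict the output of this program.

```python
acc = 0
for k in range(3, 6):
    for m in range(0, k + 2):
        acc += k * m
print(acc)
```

195

k=3,m=0: acc = 0+0 = 0
k=3,m=1: acc = 0+3 = 3
k=3,m=2: acc = 3+6 = 9
k=3,m=3: acc = 9+9 = 18
k=3,m=4: acc = 18+12 = 30
k=4,m=0: acc = 30+0 = 30
k=4,m=1: acc = 30+4 = 34
k=4,m=2: acc = 34+8 = 42
k=4,m=3: acc = 42+12 = 54
k=4,m=4: acc = 54+16 = 70
k=4,m=5: acc = 70+20 = 90
k=5,m=0: acc = 90+0 = 90
k=5,m=1: acc = 90+5 = 95
k=5,m=2: acc = 95+10 = 105
k=5,m=3: acc = 105+15 = 120
k=5,m=4: acc = 120+20 = 140
k=5,m=5: acc = 140+25 = 165
k=5,m=6: acc = 165+30 = 195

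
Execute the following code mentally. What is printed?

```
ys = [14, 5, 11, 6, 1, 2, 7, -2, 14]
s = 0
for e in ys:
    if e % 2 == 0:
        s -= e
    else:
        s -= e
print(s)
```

-58

e=14: even, s = 0-14 = -14
e=5: not even, s = (-14)-5 = -19
e=11: not even, s = (-19)-11 = -30
e=6: even, s = (-30)-6 = -36
e=1: not even, s = (-36)-1 = -37
e=2: even, s = (-37)-2 = -39
e=7: not even, s = (-39)-7 = -46
e=-2: even, s = (-46)-(-2) = -44
e=14: even, s = (-44)-14 = -58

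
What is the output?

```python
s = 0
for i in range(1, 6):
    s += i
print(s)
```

i=1: s = 0+1 = 1
i=2: s = 1+2 = 3
i=3: s = 3+3 = 6
i=4: s = 6+4 = 10
i=5: s = 10+5 = 15

15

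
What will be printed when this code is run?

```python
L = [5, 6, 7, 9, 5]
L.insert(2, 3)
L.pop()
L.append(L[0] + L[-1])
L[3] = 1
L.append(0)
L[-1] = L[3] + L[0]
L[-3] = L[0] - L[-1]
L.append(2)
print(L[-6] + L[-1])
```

insert 3 at 2 → [5, 6, 3, 7, 9, 5]
pop() removes 5 → [5, 6, 3, 7, 9]
append L[0]+L[-1] = 5+9 = 14 → [5, 6, 3, 7, 9, 14]
L[3] = 1 → [5, 6, 3, 1, 9, 14]
append 0 → [5, 6, 3, 1, 9, 14, 0]
L[-1] = L[3]+L[0] = 1+5 = 6 → [5, 6, 3, 1, 9, 14, 6]
L[-3] = L[0]-L[-1] = 5-6 = -1 → [5, 6, 3, 1, -1, 14, 6]
append 2 → [5, 6, 3, 1, -1, 14, 6, 2]
L[-6]+L[-1] = 3+2 = 5

5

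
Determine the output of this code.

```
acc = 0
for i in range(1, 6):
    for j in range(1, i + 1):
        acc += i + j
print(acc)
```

i=1,j=1: acc = 0+2 = 2
i=2,j=1: acc = 2+3 = 5
i=2,j=2: acc = 5+4 = 9
i=3,j=1: acc = 9+4 = 13
i=3,j=2: acc = 13+5 = 18
i=3,j=3: acc = 18+6 = 24
i=4,j=1: acc = 24+5 = 29
i=4,j=2: acc = 29+6 = 35
i=4,j=3: acc = 35+7 = 42
i=4,j=4: acc = 42+8 = 50
i=5,j=1: acc = 50+6 = 56
i=5,j=2: acc = 56+7 = 63
i=5,j=3: acc = 63+8 = 71
i=5,j=4: acc = 71+9 = 80
i=5,j=5: acc = 80+10 = 90

90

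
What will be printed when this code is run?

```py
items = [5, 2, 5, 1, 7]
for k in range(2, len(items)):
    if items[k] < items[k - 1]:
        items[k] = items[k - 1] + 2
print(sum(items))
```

k=2: 5>=2, unchanged → [5, 2, 5, 1, 7]
k=3: 1<5, items[3] = 5+2 = 7 → [5, 2, 5, 7, 7]
k=4: 7>=7, unchanged → [5, 2, 5, 7, 7]
sum = 26

26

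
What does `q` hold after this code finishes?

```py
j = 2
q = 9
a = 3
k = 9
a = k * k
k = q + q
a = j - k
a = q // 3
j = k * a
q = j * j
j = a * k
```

a = 9*9 = 81
k = 9+9 = 18
a = 2-18 = -16
a = 9//3 = 3
j = 18*3 = 54
q = 54*54 = 2916
j = 3*18 = 54

2916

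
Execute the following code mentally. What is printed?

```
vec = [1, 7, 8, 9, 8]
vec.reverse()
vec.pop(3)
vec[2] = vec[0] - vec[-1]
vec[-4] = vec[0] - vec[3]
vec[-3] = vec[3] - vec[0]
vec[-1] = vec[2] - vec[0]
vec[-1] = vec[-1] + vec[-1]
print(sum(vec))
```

reverse → [8, 9, 8, 7, 1]
pop(3) removes 7 → [8, 9, 8, 1]
vec[2] = vec[0]-vec[-1] = 8-1 = 7 → [8, 9, 7, 1]
vec[-4] = vec[0]-vec[3] = 8-1 = 7 → [7, 9, 7, 1]
vec[-3] = vec[3]-vec[0] = 1-7 = -6 → [7, -6, 7, 1]
vec[-1] = vec[2]-vec[0] = 7-7 = 0 → [7, -6, 7, 0]
vec[-1] = vec[-1]+vec[-1] = 0+0 = 0 → [7, -6, 7, 0]
sum = 8

8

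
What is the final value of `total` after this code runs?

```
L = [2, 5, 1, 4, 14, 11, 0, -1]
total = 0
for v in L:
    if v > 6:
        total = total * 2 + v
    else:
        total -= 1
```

21

v=2: not >6, total = 0-1 = -1
v=5: not >6, total = (-1)-1 = -2
v=1: not >6, total = (-2)-1 = -3
v=4: not >6, total = (-3)-1 = -4
v=14: >6, total = (-4)*2+14 = 6
v=11: >6, total = 6*2+11 = 23
v=0: not >6, total = 23-1 = 22
v=-1: not >6, total = 22-1 = 21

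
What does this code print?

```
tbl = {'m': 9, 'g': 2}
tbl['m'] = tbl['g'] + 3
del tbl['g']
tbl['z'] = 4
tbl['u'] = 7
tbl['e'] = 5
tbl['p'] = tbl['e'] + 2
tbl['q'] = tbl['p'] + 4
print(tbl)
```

tbl['m'] = tbl['g']+3 = 5 → {'m': 5, 'g': 2}
del 'g' → {'m': 5}
tbl['z'] = 4 → {'m': 5, 'z': 4}
tbl['u'] = 7 → {'m': 5, 'z': 4, 'u': 7}
tbl['e'] = 5 → {'m': 5, 'z': 4, 'u': 7, 'e': 5}
tbl['p'] = tbl['e']+2 = 7 → {'m': 5, 'z': 4, 'u': 7, 'e': 5, 'p': 7}
tbl['q'] = tbl['p']+4 = 11 → {'m': 5, 'z': 4, 'u': 7, 'e': 5, 'p': 7, 'q': 11}

{'m': 5, 'z': 4, 'u': 7, 'e': 5, 'p': 7, 'q': 11}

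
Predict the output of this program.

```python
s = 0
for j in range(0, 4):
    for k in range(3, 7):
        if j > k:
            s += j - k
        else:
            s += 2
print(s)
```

32

j=0,k=3: not 0>3, s = 0+2 = 2
j=0,k=4: not 0>4, s = 2+2 = 4
j=0,k=5: not 0>5, s = 4+2 = 6
j=0,k=6: not 0>6, s = 6+2 = 8
j=1,k=3: not 1>3, s = 8+2 = 10
j=1,k=4: not 1>4, s = 10+2 = 12
j=1,k=5: not 1>5, s = 12+2 = 14
j=1,k=6: not 1>6, s = 14+2 = 16
j=2,k=3: not 2>3, s = 16+2 = 18
j=2,k=4: not 2>4, s = 18+2 = 20
j=2,k=5: not 2>5, s = 20+2 = 22
j=2,k=6: not 2>6, s = 22+2 = 24
j=3,k=3: not 3>3, s = 24+2 = 26
j=3,k=4: not 3>4, s = 26+2 = 28
j=3,k=5: not 3>5, s = 28+2 = 30
j=3,k=6: not 3>6, s = 30+2 = 32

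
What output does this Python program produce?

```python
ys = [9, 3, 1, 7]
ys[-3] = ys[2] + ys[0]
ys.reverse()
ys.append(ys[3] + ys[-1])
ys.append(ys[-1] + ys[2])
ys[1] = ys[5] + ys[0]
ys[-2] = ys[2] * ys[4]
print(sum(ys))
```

ys[-3] = ys[2]+ys[0] = 1+9 = 10 → [9, 10, 1, 7]
reverse → [7, 1, 10, 9]
append ys[3]+ys[-1] = 9+9 = 18 → [7, 1, 10, 9, 18]
append ys[-1]+ys[2] = 18+10 = 28 → [7, 1, 10, 9, 18, 28]
ys[1] = ys[5]+ys[0] = 28+7 = 35 → [7, 35, 10, 9, 18, 28]
ys[-2] = ys[2]*ys[4] = 10*18 = 180 → [7, 35, 10, 9, 180, 28]
sum = 269

269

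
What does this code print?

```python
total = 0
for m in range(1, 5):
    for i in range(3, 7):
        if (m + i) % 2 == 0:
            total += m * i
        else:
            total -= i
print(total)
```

m=1,i=3: even sum, total = 0+3 = 3
m=1,i=4: odd sum, total = 3-4 = -1
m=1,i=5: even sum, total = (-1)+5 = 4
m=1,i=6: odd sum, total = 4-6 = -2
m=2,i=3: odd sum, total = (-2)-3 = -5
m=2,i=4: even sum, total = (-5)+8 = 3
m=2,i=5: odd sum, total = 3-5 = -2
m=2,i=6: even sum, total = (-2)+12 = 10
m=3,i=3: even sum, total = 10+9 = 19
m=3,i=4: odd sum, total = 19-4 = 15
m=3,i=5: even sum, total = 15+15 = 30
m=3,i=6: odd sum, total = 30-6 = 24
m=4,i=3: odd sum, total = 24-3 = 21
m=4,i=4: even sum, total = 21+16 = 37
m=4,i=5: odd sum, total = 37-5 = 32
m=4,i=6: even sum, total = 32+24 = 56

56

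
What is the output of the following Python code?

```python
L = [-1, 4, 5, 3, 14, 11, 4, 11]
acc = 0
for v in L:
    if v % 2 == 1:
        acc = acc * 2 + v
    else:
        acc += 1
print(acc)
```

v=-1: odd, acc = 0*2+(-1) = -1
v=4: not odd, acc = (-1)+1 = 0
v=5: odd, acc = 0*2+5 = 5
v=3: odd, acc = 5*2+3 = 13
v=14: not odd, acc = 13+1 = 14
v=11: odd, acc = 14*2+11 = 39
v=4: not odd, acc = 39+1 = 40
v=11: odd, acc = 40*2+11 = 91

91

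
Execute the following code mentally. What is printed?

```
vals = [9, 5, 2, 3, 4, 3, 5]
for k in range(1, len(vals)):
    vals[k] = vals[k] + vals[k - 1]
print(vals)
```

k=1: vals[1] = 5+9 = 14 → [9, 14, 2, 3, 4, 3, 5]
k=2: vals[2] = 2+14 = 16 → [9, 14, 16, 3, 4, 3, 5]
k=3: vals[3] = 3+16 = 19 → [9, 14, 16, 19, 4, 3, 5]
k=4: vals[4] = 4+19 = 23 → [9, 14, 16, 19, 23, 3, 5]
k=5: vals[5] = 3+23 = 26 → [9, 14, 16, 19, 23, 26, 5]
k=6: vals[6] = 5+26 = 31 → [9, 14, 16, 19, 23, 26, 31]

[9, 14, 16, 19, 23, 26, 31]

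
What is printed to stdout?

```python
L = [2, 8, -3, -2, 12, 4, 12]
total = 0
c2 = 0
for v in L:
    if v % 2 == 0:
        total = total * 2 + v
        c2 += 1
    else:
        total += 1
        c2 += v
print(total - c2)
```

v=2: even, total = 0*2+2 = 2; c2=1
v=8: even, total = 2*2+8 = 12; c2=2
v=-3: not even, total = 12+1 = 13; c2=-1
v=-2: even, total = 13*2+(-2) = 24; c2=0
v=12: even, total = 24*2+12 = 60; c2=1
v=4: even, total = 60*2+4 = 124; c2=2
v=12: even, total = 124*2+12 = 260; c2=3
total-c2 = 260-3 = 257

257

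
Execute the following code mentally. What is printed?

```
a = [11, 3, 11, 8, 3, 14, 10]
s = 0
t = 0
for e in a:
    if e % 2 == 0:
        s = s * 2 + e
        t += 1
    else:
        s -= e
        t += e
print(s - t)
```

-173

e=11: not even, s = 0-11 = -11; t=11
e=3: not even, s = (-11)-3 = -14; t=14
e=11: not even, s = (-14)-11 = -25; t=25
e=8: even, s = (-25)*2+8 = -42; t=26
e=3: not even, s = (-42)-3 = -45; t=29
e=14: even, s = (-45)*2+14 = -76; t=30
e=10: even, s = (-76)*2+10 = -142; t=31
s-t = (-142)-31 = -173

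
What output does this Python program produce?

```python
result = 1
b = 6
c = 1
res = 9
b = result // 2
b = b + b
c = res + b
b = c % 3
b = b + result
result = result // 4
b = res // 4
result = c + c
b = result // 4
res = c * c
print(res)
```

b = 1//2 = 0
b = 0+0 = 0
c = 9+0 = 9
b = 9%3 = 0
b = 0+1 = 1
result = 1//4 = 0
b = 9//4 = 2
result = 9+9 = 18
b = 18//4 = 4
res = 9*9 = 81

81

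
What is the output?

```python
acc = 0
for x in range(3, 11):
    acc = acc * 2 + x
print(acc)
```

1012

x=3: acc = 0*2+3 = 3
x=4: acc = 3*2+4 = 10
x=5: acc = 10*2+5 = 25
x=6: acc = 25*2+6 = 56
x=7: acc = 56*2+7 = 119
x=8: acc = 119*2+8 = 246
x=9: acc = 246*2+9 = 501
x=10: acc = 501*2+10 = 1012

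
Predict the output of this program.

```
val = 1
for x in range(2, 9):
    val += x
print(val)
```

x=2: val = 1+2 = 3
x=3: val = 3+3 = 6
x=4: val = 6+4 = 10
x=5: val = 10+5 = 15
x=6: val = 15+6 = 21
x=7: val = 21+7 = 28
x=8: val = 28+8 = 36

36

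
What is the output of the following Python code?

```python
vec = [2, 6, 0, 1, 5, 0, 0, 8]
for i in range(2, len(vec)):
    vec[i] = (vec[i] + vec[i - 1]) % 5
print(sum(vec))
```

17

i=2: vec[2] = (0+6)%5 = 1 → [2, 6, 1, 1, 5, 0, 0, 8]
i=3: vec[3] = (1+1)%5 = 2 → [2, 6, 1, 2, 5, 0, 0, 8]
i=4: vec[4] = (5+2)%5 = 2 → [2, 6, 1, 2, 2, 0, 0, 8]
i=5: vec[5] = (0+2)%5 = 2 → [2, 6, 1, 2, 2, 2, 0, 8]
i=6: vec[6] = (0+2)%5 = 2 → [2, 6, 1, 2, 2, 2, 2, 8]
i=7: vec[7] = (8+2)%5 = 0 → [2, 6, 1, 2, 2, 2, 2, 0]
sum = 17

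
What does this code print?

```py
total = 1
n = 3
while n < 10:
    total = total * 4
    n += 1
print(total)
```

n=3: total = 1*4 = 4
n=4: total = 4*4 = 16
n=5: total = 16*4 = 64
n=6: total = 64*4 = 256
n=7: total = 256*4 = 1024
n=8: total = 1024*4 = 4096
n=9: total = 4096*4 = 16384

16384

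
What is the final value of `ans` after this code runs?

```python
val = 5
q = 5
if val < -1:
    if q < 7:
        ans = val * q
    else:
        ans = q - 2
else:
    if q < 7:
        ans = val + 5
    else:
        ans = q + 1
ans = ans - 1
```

val=5, q=5
val < -1 is False; q < 7 is True
→ ans = val + 5 = 10
ans = 10-1 = 9

9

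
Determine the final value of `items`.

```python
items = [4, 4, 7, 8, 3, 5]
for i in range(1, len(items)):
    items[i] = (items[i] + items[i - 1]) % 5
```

[4, 3, 0, 3, 1, 1]

i=1: items[1] = (4+4)%5 = 3 → [4, 3, 7, 8, 3, 5]
i=2: items[2] = (7+3)%5 = 0 → [4, 3, 0, 8, 3, 5]
i=3: items[3] = (8+0)%5 = 3 → [4, 3, 0, 3, 3, 5]
i=4: items[4] = (3+3)%5 = 1 → [4, 3, 0, 3, 1, 5]
i=5: items[5] = (5+1)%5 = 1 → [4, 3, 0, 3, 1, 1]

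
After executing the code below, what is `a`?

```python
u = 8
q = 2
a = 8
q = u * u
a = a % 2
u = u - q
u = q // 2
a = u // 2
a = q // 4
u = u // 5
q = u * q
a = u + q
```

390

q = 8*8 = 64
a = 8%2 = 0
u = 8-64 = -56
u = 64//2 = 32
a = 32//2 = 16
a = 64//4 = 16
u = 32//5 = 6
q = 6*64 = 384
a = 6+384 = 390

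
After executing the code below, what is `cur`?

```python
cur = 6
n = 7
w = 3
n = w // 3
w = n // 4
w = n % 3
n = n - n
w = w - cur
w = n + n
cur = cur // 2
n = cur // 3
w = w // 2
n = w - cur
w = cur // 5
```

n = 3//3 = 1
w = 1//4 = 0
w = 1%3 = 1
n = 1-1 = 0
w = 1-6 = -5
w = 0+0 = 0
cur = 6//2 = 3
n = 3//3 = 1
w = 0//2 = 0
n = 0-3 = -3
w = 3//5 = 0

3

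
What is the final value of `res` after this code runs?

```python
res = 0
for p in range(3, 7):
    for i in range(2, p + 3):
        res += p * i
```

p=3,i=2: res = 0+6 = 6
p=3,i=3: res = 6+9 = 15
p=3,i=4: res = 15+12 = 27
p=3,i=5: res = 27+15 = 42
p=4,i=2: res = 42+8 = 50
p=4,i=3: res = 50+12 = 62
p=4,i=4: res = 62+16 = 78
p=4,i=5: res = 78+20 = 98
p=4,i=6: res = 98+24 = 122
p=5,i=2: res = 122+10 = 132
p=5,i=3: res = 132+15 = 147
p=5,i=4: res = 147+20 = 167
p=5,i=5: res = 167+25 = 192
p=5,i=6: res = 192+30 = 222
p=5,i=7: res = 222+35 = 257
p=6,i=2: res = 257+12 = 269
p=6,i=3: res = 269+18 = 287
p=6,i=4: res = 287+24 = 311
p=6,i=5: res = 311+30 = 341
p=6,i=6: res = 341+36 = 377
p=6,i=7: res = 377+42 = 419
p=6,i=8: res = 419+48 = 467

467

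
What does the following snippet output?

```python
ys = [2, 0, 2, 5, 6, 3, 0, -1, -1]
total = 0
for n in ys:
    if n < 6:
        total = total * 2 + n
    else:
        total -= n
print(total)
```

325

n=2: <6, total = 0*2+2 = 2
n=0: <6, total = 2*2+0 = 4
n=2: <6, total = 4*2+2 = 10
n=5: <6, total = 10*2+5 = 25
n=6: not <6, total = 25-6 = 19
n=3: <6, total = 19*2+3 = 41
n=0: <6, total = 41*2+0 = 82
n=-1: <6, total = 82*2+(-1) = 163
n=-1: <6, total = 163*2+(-1) = 325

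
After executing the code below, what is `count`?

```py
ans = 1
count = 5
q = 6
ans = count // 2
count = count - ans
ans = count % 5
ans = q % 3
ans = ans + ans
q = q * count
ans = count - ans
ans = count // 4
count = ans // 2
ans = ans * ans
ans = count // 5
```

0

ans = 5//2 = 2
count = 5-2 = 3
ans = 3%5 = 3
ans = 6%3 = 0
ans = 0+0 = 0
q = 6*3 = 18
ans = 3-0 = 3
ans = 3//4 = 0
count = 0//2 = 0
ans = 0*0 = 0
ans = 0//5 = 0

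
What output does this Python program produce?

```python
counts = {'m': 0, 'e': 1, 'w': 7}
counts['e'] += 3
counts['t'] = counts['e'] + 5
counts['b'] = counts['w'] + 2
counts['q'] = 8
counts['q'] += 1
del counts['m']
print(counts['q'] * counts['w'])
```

63

counts['e'] = 1+3 = 4 → {'m': 0, 'e': 4, 'w': 7}
counts['t'] = counts['e']+5 = 9 → {'m': 0, 'e': 4, 'w': 7, 't': 9}
counts['b'] = counts['w']+2 = 9 → {'m': 0, 'e': 4, 'w': 7, 't': 9, 'b': 9}
counts['q'] = 8 → {'m': 0, 'e': 4, 'w': 7, 't': 9, 'b': 9, 'q': 8}
counts['q'] = 8+1 = 9 → {'m': 0, 'e': 4, 'w': 7, 't': 9, 'b': 9, 'q': 9}
del 'm' → {'e': 4, 'w': 7, 't': 9, 'b': 9, 'q': 9}
counts['q']*counts['w'] = 9*7 = 63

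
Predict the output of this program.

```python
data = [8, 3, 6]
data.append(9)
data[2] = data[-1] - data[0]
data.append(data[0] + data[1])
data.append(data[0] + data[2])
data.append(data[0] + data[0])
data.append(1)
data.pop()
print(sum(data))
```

append 9 → [8, 3, 6, 9]
data[2] = data[-1]-data[0] = 9-8 = 1 → [8, 3, 1, 9]
append data[0]+data[1] = 8+3 = 11 → [8, 3, 1, 9, 11]
append data[0]+data[2] = 8+1 = 9 → [8, 3, 1, 9, 11, 9]
append data[0]+data[0] = 8+8 = 16 → [8, 3, 1, 9, 11, 9, 16]
append 1 → [8, 3, 1, 9, 11, 9, 16, 1]
pop() removes 1 → [8, 3, 1, 9, 11, 9, 16]
sum = 57

57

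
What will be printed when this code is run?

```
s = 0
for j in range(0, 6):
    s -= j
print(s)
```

-15

j=0: s = 0-0 = 0
j=1: s = 0-1 = -1
j=2: s = (-1)-2 = -3
j=3: s = (-3)-3 = -6
j=4: s = (-6)-4 = -10
j=5: s = (-10)-5 = -15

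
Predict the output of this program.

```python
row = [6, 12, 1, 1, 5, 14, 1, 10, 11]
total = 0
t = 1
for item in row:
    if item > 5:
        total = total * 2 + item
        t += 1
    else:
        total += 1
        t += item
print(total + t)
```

321

item=6: >5, total = 0*2+6 = 6; t=2
item=12: >5, total = 6*2+12 = 24; t=3
item=1: not >5, total = 24+1 = 25; t=4
item=1: not >5, total = 25+1 = 26; t=5
item=5: not >5, total = 26+1 = 27; t=10
item=14: >5, total = 27*2+14 = 68; t=11
item=1: not >5, total = 68+1 = 69; t=12
item=10: >5, total = 69*2+10 = 148; t=13
item=11: >5, total = 148*2+11 = 307; t=14
total+t = 307+14 = 321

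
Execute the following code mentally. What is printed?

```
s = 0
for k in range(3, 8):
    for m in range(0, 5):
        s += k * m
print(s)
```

250

k=3,m=0: s = 0+0 = 0
k=3,m=1: s = 0+3 = 3
k=3,m=2: s = 3+6 = 9
k=3,m=3: s = 9+9 = 18
k=3,m=4: s = 18+12 = 30
k=4,m=0: s = 30+0 = 30
k=4,m=1: s = 30+4 = 34
k=4,m=2: s = 34+8 = 42
k=4,m=3: s = 42+12 = 54
k=4,m=4: s = 54+16 = 70
k=5,m=0: s = 70+0 = 70
k=5,m=1: s = 70+5 = 75
k=5,m=2: s = 75+10 = 85
k=5,m=3: s = 85+15 = 100
k=5,m=4: s = 100+20 = 120
k=6,m=0: s = 120+0 = 120
k=6,m=1: s = 120+6 = 126
k=6,m=2: s = 126+12 = 138
k=6,m=3: s = 138+18 = 156
k=6,m=4: s = 156+24 = 180
k=7,m=0: s = 180+0 = 180
k=7,m=1: s = 180+7 = 187
k=7,m=2: s = 187+14 = 201
k=7,m=3: s = 201+21 = 222
k=7,m=4: s = 222+28 = 250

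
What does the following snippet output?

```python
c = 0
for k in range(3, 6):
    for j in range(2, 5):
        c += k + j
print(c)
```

k=3,j=2: c = 0+5 = 5
k=3,j=3: c = 5+6 = 11
k=3,j=4: c = 11+7 = 18
k=4,j=2: c = 18+6 = 24
k=4,j=3: c = 24+7 = 31
k=4,j=4: c = 31+8 = 39
k=5,j=2: c = 39+7 = 46
k=5,j=3: c = 46+8 = 54
k=5,j=4: c = 54+9 = 63

63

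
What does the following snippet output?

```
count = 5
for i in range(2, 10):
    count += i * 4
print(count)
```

i=2: count = 5+2*4 = 13
i=3: count = 13+3*4 = 25
i=4: count = 25+4*4 = 41
i=5: count = 41+5*4 = 61
i=6: count = 61+6*4 = 85
i=7: count = 85+7*4 = 113
i=8: count = 113+8*4 = 145
i=9: count = 145+9*4 = 181

181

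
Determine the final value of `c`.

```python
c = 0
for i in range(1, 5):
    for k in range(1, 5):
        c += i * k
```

i=1,k=1: c = 0+1 = 1
i=1,k=2: c = 1+2 = 3
i=1,k=3: c = 3+3 = 6
i=1,k=4: c = 6+4 = 10
i=2,k=1: c = 10+2 = 12
i=2,k=2: c = 12+4 = 16
i=2,k=3: c = 16+6 = 22
i=2,k=4: c = 22+8 = 30
i=3,k=1: c = 30+3 = 33
i=3,k=2: c = 33+6 = 39
i=3,k=3: c = 39+9 = 48
i=3,k=4: c = 48+12 = 60
i=4,k=1: c = 60+4 = 64
i=4,k=2: c = 64+8 = 72
i=4,k=3: c = 72+12 = 84
i=4,k=4: c = 84+16 = 100

100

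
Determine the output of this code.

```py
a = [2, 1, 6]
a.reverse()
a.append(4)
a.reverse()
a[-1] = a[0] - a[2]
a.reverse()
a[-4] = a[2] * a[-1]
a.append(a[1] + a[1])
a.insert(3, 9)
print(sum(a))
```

26

reverse → [6, 1, 2]
append 4 → [6, 1, 2, 4]
reverse → [4, 2, 1, 6]
a[-1] = a[0]-a[2] = 4-1 = 3 → [4, 2, 1, 3]
reverse → [3, 1, 2, 4]
a[-4] = a[2]*a[-1] = 2*4 = 8 → [8, 1, 2, 4]
append a[1]+a[1] = 1+1 = 2 → [8, 1, 2, 4, 2]
insert 9 at 3 → [8, 1, 2, 9, 4, 2]
sum = 26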